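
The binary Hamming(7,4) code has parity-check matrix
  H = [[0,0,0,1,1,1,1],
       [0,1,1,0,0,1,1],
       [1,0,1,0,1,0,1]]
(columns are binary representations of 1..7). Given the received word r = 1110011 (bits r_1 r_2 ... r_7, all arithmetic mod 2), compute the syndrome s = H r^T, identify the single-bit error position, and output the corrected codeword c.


s = (0, 0, 1)^T, error position = 1, corrected codeword c = 0110011

Compute s = H r^T mod 2 one row at a time:
  s_1 = 0 + 0 + 1 + 1 = 2 ≡ 0 (mod 2).
  s_2 = 1 + 1 + 1 + 1 = 4 ≡ 0 (mod 2).
  s_3 = 1 + 1 + 0 + 1 = 3 ≡ 1 (mod 2).
s = (0, 0, 1)^T — this equals column 1 of H (binary 001), so error is at position 1.
Correct: flip bit 1 of r = 1110011 to get c = 0110011.


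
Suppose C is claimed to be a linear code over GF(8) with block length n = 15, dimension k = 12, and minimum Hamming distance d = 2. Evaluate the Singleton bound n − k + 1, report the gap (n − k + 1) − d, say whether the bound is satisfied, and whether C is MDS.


Singleton RHS = n − k + 1 = 4, slack = 2, bound satisfied, not MDS.

Singleton bound: d ≤ n − k + 1.
Here n = 15, k = 12, so n − k + 1 = 4.
Given d = 2, check d ≤ 4: YES.
Slack = (n − k + 1) − d = 2.
The code is NOT MDS (slack = 2 > 0).
Description: the claimed parameters are [15, 12, 2]_8; such a code would be non-MDS.


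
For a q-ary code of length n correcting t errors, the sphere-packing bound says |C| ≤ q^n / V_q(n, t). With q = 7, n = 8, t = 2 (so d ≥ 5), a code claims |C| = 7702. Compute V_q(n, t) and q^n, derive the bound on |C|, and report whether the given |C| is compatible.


V_q(n, t) = 1057, q^n = 5764801, Hamming bound = 5453, |C| = 7702 > bound (violated).

Step 1: Compute V_q(n, t) = Σ_{j=0}^2 C(n, j) (q−1)^j.
  j = 0: C(8,0)·(6)^0 = 1·1 = 1.
  j = 1: C(8,1)·(6)^1 = 8·6 = 48.
  j = 2: C(8,2)·(6)^2 = 28·36 = 1008.
  V_q(n, t) = 1 + 48 + 1008 = 1057.
Step 2: q^n = 7^8 = 5764801.
Step 3: Hamming bound ⌊q^n / V_q(n,t)⌋ = ⌊5764801/1057⌋ = 5453.
Step 4: Compare |C| = 7702 to 5453: violated.
The claimed |C| lies above the Hamming bound, so no 7-ary code of length 8 with d ≥ 5 can have 7702 codewords.


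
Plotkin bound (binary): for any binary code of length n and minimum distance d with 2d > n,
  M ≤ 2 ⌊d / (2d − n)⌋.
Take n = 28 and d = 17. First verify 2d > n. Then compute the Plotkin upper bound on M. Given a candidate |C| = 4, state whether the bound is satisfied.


Plotkin bound M ≤ 4; given |C| = 4 ≤ bound (satisfied).

Check applicability: 2d = 34, n = 28.
2d − n = 6 > 0, so Plotkin applies.
Compute d/(2d−n) = 17/6 ≈ 2.8333.
⌊d/(2d−n)⌋ = 2.
Plotkin bound: M ≤ 2·2 = 4.
Given |C| = 4, check: satisfied.
This |C| is at the Plotkin bound.


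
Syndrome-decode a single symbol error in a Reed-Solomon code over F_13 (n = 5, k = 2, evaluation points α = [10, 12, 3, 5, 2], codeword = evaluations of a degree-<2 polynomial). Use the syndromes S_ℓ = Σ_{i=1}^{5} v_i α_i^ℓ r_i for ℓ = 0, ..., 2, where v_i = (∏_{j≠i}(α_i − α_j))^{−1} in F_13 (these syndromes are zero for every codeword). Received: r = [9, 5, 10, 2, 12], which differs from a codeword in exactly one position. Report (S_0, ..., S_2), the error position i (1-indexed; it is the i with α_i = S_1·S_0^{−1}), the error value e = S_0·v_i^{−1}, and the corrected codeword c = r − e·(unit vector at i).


S = (11, 3, 2), error at position 4, error magnitude e = 9, c = [9, 5, 10, 6, 12].

Step 1: column multipliers v_i = (∏_{j≠i}(α_i − α_j))^{−1} mod 13.
  i = 1 (α = 10): (10−12)(10−3)(10−5)(10−2) = (−2)·7·5·8 = −560 ≡ 12, so v_1 = 12^{−1} = 12 (mod 13).
  i = 2 (α = 12): (12−10)(12−3)(12−5)(12−2) = 2·9·7·10 = 1260 ≡ 12, so v_2 = 12^{−1} = 12 (mod 13).
  i = 3 (α = 3): (3−10)(3−12)(3−5)(3−2) = (−7)·(−9)·(−2)·1 = −126 ≡ 4, so v_3 = 4^{−1} = 10 (mod 13).
  i = 4 (α = 5): (5−10)(5−12)(5−3)(5−2) = (−5)·(−7)·2·3 = 210 ≡ 2, so v_4 = 2^{−1} = 7 (mod 13).
  i = 5 (α = 2): (2−10)(2−12)(2−3)(2−5) = (−8)·(−10)·(−1)·(−3) = 240 ≡ 6, so v_5 = 6^{−1} = 11 (mod 13).
  v = [12, 12, 10, 7, 11].
Step 2: syndromes of r = [9, 5, 10, 2, 12] (all sums mod 13).
  S_0 = Σ v_i r_i = 12·9 + 12·5 + 10·10 + 7·2 + 11·12 = 414 ≡ 11.
  S_1 = Σ v_i α_i r_i = 12·10·9 + 12·12·5 + 10·3·10 + 7·5·2 + 11·2·12 = 2434 ≡ 3.
  α_i^2 mod 13 = [9, 1, 9, 12, 4].
  S_2 = Σ v_i α_i^2 r_i = 12·9·9 + 12·1·5 + 10·9·10 + 7·12·2 + 11·4·12 = 2628 ≡ 2.
  S = (11, 3, 2) ≠ 0, so r is not a codeword (an error is present).
Step 3: locate the error. For a single error e at position i, S_ℓ = v_i·e·α_i^ℓ, so α_err = S_1/S_0.
  S_0^{−1} = 11^{−1} = 6 (mod 13), so α_err = 3·6 = 18 ≡ 5 = α_4. Error position i = 4.
  Consistency check: S_2/S_1 = 2·9 = 18 ≡ 5 = α_err ✓ (single-error assumption holds).
Step 4: error magnitude e = S_0/v_4 = S_0·∏_{j≠4}(α_4 − α_j) = 11·2 = 22 ≡ 9 (mod 13).
Step 5: correct position 4: c_4 = r_4 − e = 2 − 9 ≡ 6 (mod 13). Hence c = [9, 5, 10, 6, 12].
  Check: interpolating c through the α_i gives m(x) = 3 + 11·x (degree < 2) with m(α_i) = c_i for every i, so c is indeed a codeword.


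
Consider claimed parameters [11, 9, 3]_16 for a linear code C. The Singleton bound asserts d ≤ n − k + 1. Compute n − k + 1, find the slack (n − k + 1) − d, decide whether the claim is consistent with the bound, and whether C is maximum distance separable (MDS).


Singleton RHS = n − k + 1 = 3, slack = 0, bound satisfied, MDS.

Singleton bound: d ≤ n − k + 1.
Here n = 11, k = 9, so n − k + 1 = 3.
Given d = 3, check d ≤ 3: YES.
Slack = (n − k + 1) − d = 0.
The code is MDS (slack = 0).
Description: the claimed parameters are [11, 9, 3]_16; such a code would be MDS (meets Singleton bound).


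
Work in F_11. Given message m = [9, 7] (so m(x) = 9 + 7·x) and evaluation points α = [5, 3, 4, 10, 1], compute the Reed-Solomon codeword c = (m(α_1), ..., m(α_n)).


c = [0, 8, 4, 2, 5]

Message polynomial: m(x) = 9 + 7·x (mod 11).
For each evaluation point α_i, compute m(α_i) mod 11:
  α_1 = 5: Horner steps 7 → 0, so m(5) = 0.
  α_2 = 3: Horner steps 7 → 8, so m(3) = 8.
  α_3 = 4: Horner steps 7 → 4, so m(4) = 4.
  α_4 = 10: Horner steps 7 → 2, so m(10) = 2.
  α_5 = 1: Horner steps 7 → 5, so m(1) = 5.
Codeword c = [0, 8, 4, 2, 5] ∈ F_11^5.


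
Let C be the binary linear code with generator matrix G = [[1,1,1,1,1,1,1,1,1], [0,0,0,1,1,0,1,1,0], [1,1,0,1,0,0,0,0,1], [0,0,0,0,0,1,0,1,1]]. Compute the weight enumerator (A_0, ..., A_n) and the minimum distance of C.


Weight distribution: A_0 = 1, A_3 = 2, A_4 = 5, A_5 = 5, A_6 = 2, A_9 = 1. Minimum distance d = 3.

Enumerate all 2^4 = 16 messages m ∈ F_2^4.
For each, compute codeword c = mG in F_2^9, then tally its weight.
  m = 0000 → c = 000000000, weight = 0.
  m = 1000 → c = 111111111, weight = 9.
  m = 0100 → c = 000110110, weight = 4.
  m = 1100 → c = 111001001, weight = 5.
  m = 0010 → c = 110100001, weight = 4.
  m = 1010 → c = 001011110, weight = 5.
  m = 0110 → c = 110010111, weight = 6.
  m = 1110 → c = 001101000, weight = 3.
  m = 0001 → c = 000001011, weight = 3.
  m = 1001 → c = 111110100, weight = 6.
  m = 0101 → c = 000111101, weight = 5.
  m = 1101 → c = 111000010, weight = 4.
  m = 0011 → c = 110101010, weight = 5.
  m = 1011 → c = 001010101, weight = 4.
  m = 0111 → c = 110011100, weight = 5.
  m = 1111 → c = 001100011, weight = 4.
Tally weights:
  weight 0: 1 codewords.
  weight 3: 2 codewords.
  weight 4: 5 codewords.
  weight 5: 5 codewords.
  weight 6: 2 codewords.
  weight 9: 1 codewords.
Minimum distance d = smallest w > 0 with A_w > 0 = 3.
Sanity: Σ A_w = 16 = 2^4 = 16 ✓.


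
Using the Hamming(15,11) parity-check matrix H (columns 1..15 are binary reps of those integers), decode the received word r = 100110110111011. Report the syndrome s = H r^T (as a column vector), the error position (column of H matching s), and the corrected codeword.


s = (0, 0, 1, 1)^T, error position = 3, corrected codeword c = 101110110111011

Compute s = H r^T mod 2 one row at a time:
  s_1 = 1 + 0 + 1 + 1 + 1 + 0 + 1 + 1 = 6 ≡ 0 (mod 2).
  s_2 = 1 + 1 + 0 + 1 + 1 + 0 + 1 + 1 = 6 ≡ 0 (mod 2).
  s_3 = 0 + 0 + 0 + 1 + 1 + 1 + 1 + 1 = 5 ≡ 1 (mod 2).
  s_4 = 1 + 0 + 1 + 1 + 0 + 1 + 0 + 1 = 5 ≡ 1 (mod 2).
s = (0, 0, 1, 1)^T — this equals column 3 of H (binary 0011), so error is at position 3.
Correct: flip bit 3 of r = 100110110111011 to get c = 101110110111011.


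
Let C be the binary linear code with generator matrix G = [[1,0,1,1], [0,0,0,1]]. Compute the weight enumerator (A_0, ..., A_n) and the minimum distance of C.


Weight distribution: A_0 = 1, A_1 = 1, A_2 = 1, A_3 = 1. Minimum distance d = 1.

Enumerate all 2^2 = 4 messages m ∈ F_2^2.
For each, compute codeword c = mG in F_2^4, then tally its weight.
  m = 00 → c = 0000, weight = 0.
  m = 10 → c = 1011, weight = 3.
  m = 01 → c = 0001, weight = 1.
  m = 11 → c = 1010, weight = 2.
Tally weights:
  weight 0: 1 codewords.
  weight 1: 1 codewords.
  weight 2: 1 codewords.
  weight 3: 1 codewords.
Minimum distance d = smallest w > 0 with A_w > 0 = 1.
Sanity: Σ A_w = 4 = 2^2 = 4 ✓.


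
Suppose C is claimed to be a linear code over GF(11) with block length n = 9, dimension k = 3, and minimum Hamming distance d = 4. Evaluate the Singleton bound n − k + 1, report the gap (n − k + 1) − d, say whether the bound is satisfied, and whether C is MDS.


Singleton RHS = n − k + 1 = 7, slack = 3, bound satisfied, not MDS.

Singleton bound: d ≤ n − k + 1.
Here n = 9, k = 3, so n − k + 1 = 7.
Given d = 4, check d ≤ 7: YES.
Slack = (n − k + 1) − d = 3.
The code is NOT MDS (slack = 3 > 0).
Description: the claimed parameters are [9, 3, 4]_11; such a code would be non-MDS.


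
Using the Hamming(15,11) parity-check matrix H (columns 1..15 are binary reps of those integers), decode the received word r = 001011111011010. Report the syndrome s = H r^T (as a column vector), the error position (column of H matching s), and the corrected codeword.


s = (1, 1, 1, 1)^T, error position = 15, corrected codeword c = 001011111011011

Compute s = H r^T mod 2 one row at a time:
  s_1 = 1 + 1 + 0 + 1 + 1 + 0 + 1 + 0 = 5 ≡ 1 (mod 2).
  s_2 = 0 + 1 + 1 + 1 + 1 + 0 + 1 + 0 = 5 ≡ 1 (mod 2).
  s_3 = 0 + 1 + 1 + 1 + 0 + 1 + 1 + 0 = 5 ≡ 1 (mod 2).
  s_4 = 0 + 1 + 1 + 1 + 1 + 1 + 0 + 0 = 5 ≡ 1 (mod 2).
s = (1, 1, 1, 1)^T — this equals column 15 of H (binary 1111), so error is at position 15.
Correct: flip bit 15 of r = 001011111011010 to get c = 001011111011011.


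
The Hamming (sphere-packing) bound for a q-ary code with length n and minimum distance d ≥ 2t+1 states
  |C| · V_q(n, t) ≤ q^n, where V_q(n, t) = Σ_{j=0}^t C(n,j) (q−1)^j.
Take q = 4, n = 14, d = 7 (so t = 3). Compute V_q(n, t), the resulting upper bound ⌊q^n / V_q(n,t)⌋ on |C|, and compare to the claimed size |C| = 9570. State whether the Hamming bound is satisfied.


V_q(n, t) = 10690, q^n = 268435456, Hamming bound = 25110, |C| = 9570 ≤ bound (satisfied).

Step 1: Compute V_q(n, t) = Σ_{j=0}^3 C(n, j) (q−1)^j.
  j = 0: C(14,0)·(3)^0 = 1·1 = 1.
  j = 1: C(14,1)·(3)^1 = 14·3 = 42.
  j = 2: C(14,2)·(3)^2 = 91·9 = 819.
  j = 3: C(14,3)·(3)^3 = 364·27 = 9828.
  V_q(n, t) = 1 + 42 + 819 + 9828 = 10690.
Step 2: q^n = 4^14 = 268435456.
Step 3: Hamming bound ⌊q^n / V_q(n,t)⌋ = ⌊268435456/10690⌋ = 25110.
Step 4: Compare |C| = 9570 to 25110: satisfied.
The claimed |C| lies below the Hamming bound.


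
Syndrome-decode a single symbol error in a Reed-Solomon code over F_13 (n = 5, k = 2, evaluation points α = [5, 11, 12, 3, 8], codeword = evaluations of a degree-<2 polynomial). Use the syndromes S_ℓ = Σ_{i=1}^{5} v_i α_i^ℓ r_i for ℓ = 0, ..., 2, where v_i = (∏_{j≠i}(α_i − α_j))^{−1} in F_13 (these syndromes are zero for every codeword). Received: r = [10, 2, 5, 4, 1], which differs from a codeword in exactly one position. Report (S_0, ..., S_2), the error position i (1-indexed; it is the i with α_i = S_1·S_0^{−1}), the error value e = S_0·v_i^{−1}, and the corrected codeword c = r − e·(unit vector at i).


S = (9, 7, 4), error at position 5, error magnitude e = 8, c = [10, 2, 5, 4, 6].

Step 1: column multipliers v_i = (∏_{j≠i}(α_i − α_j))^{−1} mod 13.
  i = 1 (α = 5): (5−11)(5−12)(5−3)(5−8) = (−6)·(−7)·2·(−3) = −252 ≡ 8, so v_1 = 8^{−1} = 5 (mod 13).
  i = 2 (α = 11): (11−5)(11−12)(11−3)(11−8) = 6·(−1)·8·3 = −144 ≡ 12, so v_2 = 12^{−1} = 12 (mod 13).
  i = 3 (α = 12): (12−5)(12−11)(12−3)(12−8) = 7·1·9·4 = 252 ≡ 5, so v_3 = 5^{−1} = 8 (mod 13).
  i = 4 (α = 3): (3−5)(3−11)(3−12)(3−8) = (−2)·(−8)·(−9)·(−5) = 720 ≡ 5, so v_4 = 5^{−1} = 8 (mod 13).
  i = 5 (α = 8): (8−5)(8−11)(8−12)(8−3) = 3·(−3)·(−4)·5 = 180 ≡ 11, so v_5 = 11^{−1} = 6 (mod 13).
  v = [5, 12, 8, 8, 6].
Step 2: syndromes of r = [10, 2, 5, 4, 1] (all sums mod 13).
  S_0 = Σ v_i r_i = 5·10 + 12·2 + 8·5 + 8·4 + 6·1 = 152 ≡ 9.
  S_1 = Σ v_i α_i r_i = 5·5·10 + 12·11·2 + 8·12·5 + 8·3·4 + 6·8·1 = 1138 ≡ 7.
  α_i^2 mod 13 = [12, 4, 1, 9, 12].
  S_2 = Σ v_i α_i^2 r_i = 5·12·10 + 12·4·2 + 8·1·5 + 8·9·4 + 6·12·1 = 1096 ≡ 4.
  S = (9, 7, 4) ≠ 0, so r is not a codeword (an error is present).
Step 3: locate the error. For a single error e at position i, S_ℓ = v_i·e·α_i^ℓ, so α_err = S_1/S_0.
  S_0^{−1} = 9^{−1} = 3 (mod 13), so α_err = 7·3 = 21 ≡ 8 = α_5. Error position i = 5.
  Consistency check: S_2/S_1 = 4·2 = 8 ≡ 8 = α_err ✓ (single-error assumption holds).
Step 4: error magnitude e = S_0/v_5 = S_0·∏_{j≠5}(α_5 − α_j) = 9·11 = 99 ≡ 8 (mod 13).
Step 5: correct position 5: c_5 = r_5 − e = 1 − 8 ≡ 6 (mod 13). Hence c = [10, 2, 5, 4, 6].
  Check: interpolating c through the α_i gives m(x) = 8 + 3·x (degree < 2) with m(α_i) = c_i for every i, so c is indeed a codeword.


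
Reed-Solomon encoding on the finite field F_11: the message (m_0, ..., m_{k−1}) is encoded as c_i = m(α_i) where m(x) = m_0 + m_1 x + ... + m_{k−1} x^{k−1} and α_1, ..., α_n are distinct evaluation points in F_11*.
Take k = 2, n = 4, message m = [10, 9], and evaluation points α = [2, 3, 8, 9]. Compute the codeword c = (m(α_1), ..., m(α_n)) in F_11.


c = [6, 4, 5, 3]

Message polynomial: m(x) = 10 + 9·x (mod 11).
For each evaluation point α_i, compute m(α_i) mod 11:
  α_1 = 2: Horner steps 9 → 6, so m(2) = 6.
  α_2 = 3: Horner steps 9 → 4, so m(3) = 4.
  α_3 = 8: Horner steps 9 → 5, so m(8) = 5.
  α_4 = 9: Horner steps 9 → 3, so m(9) = 3.
Codeword c = [6, 4, 5, 3] ∈ F_11^4.


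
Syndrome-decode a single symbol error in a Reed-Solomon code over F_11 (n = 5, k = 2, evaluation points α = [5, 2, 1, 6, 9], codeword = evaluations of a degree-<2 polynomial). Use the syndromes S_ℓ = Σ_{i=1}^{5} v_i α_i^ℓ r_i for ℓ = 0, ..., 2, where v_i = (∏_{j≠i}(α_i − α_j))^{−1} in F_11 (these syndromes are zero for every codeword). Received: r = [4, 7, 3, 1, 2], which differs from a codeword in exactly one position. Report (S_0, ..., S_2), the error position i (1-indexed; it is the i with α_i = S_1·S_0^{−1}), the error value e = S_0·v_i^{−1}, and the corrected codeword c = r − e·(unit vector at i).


S = (10, 6, 8), error at position 1, error magnitude e = 7, c = [8, 7, 3, 1, 2].

Step 1: column multipliers v_i = (∏_{j≠i}(α_i − α_j))^{−1} mod 11.
  i = 1 (α = 5): (5−2)(5−1)(5−6)(5−9) = 3·4·(−1)·(−4) = 48 ≡ 4, so v_1 = 4^{−1} = 3 (mod 11).
  i = 2 (α = 2): (2−5)(2−1)(2−6)(2−9) = (−3)·1·(−4)·(−7) = −84 ≡ 4, so v_2 = 4^{−1} = 3 (mod 11).
  i = 3 (α = 1): (1−5)(1−2)(1−6)(1−9) = (−4)·(−1)·(−5)·(−8) = 160 ≡ 6, so v_3 = 6^{−1} = 2 (mod 11).
  i = 4 (α = 6): (6−5)(6−2)(6−1)(6−9) = 1·4·5·(−3) = −60 ≡ 6, so v_4 = 6^{−1} = 2 (mod 11).
  i = 5 (α = 9): (9−5)(9−2)(9−1)(9−6) = 4·7·8·3 = 672 ≡ 1, so v_5 = 1^{−1} = 1 (mod 11).
  v = [3, 3, 2, 2, 1].
Step 2: syndromes of r = [4, 7, 3, 1, 2] (all sums mod 11).
  S_0 = Σ v_i r_i = 3·4 + 3·7 + 2·3 + 2·1 + 1·2 = 43 ≡ 10.
  S_1 = Σ v_i α_i r_i = 3·5·4 + 3·2·7 + 2·1·3 + 2·6·1 + 1·9·2 = 138 ≡ 6.
  α_i^2 mod 11 = [3, 4, 1, 3, 4].
  S_2 = Σ v_i α_i^2 r_i = 3·3·4 + 3·4·7 + 2·1·3 + 2·3·1 + 1·4·2 = 140 ≡ 8.
  S = (10, 6, 8) ≠ 0, so r is not a codeword (an error is present).
Step 3: locate the error. For a single error e at position i, S_ℓ = v_i·e·α_i^ℓ, so α_err = S_1/S_0.
  S_0^{−1} = 10^{−1} = 10 (mod 11), so α_err = 6·10 = 60 ≡ 5 = α_1. Error position i = 1.
  Consistency check: S_2/S_1 = 8·2 = 16 ≡ 5 = α_err ✓ (single-error assumption holds).
Step 4: error magnitude e = S_0/v_1 = S_0·∏_{j≠1}(α_1 − α_j) = 10·4 = 40 ≡ 7 (mod 11).
Step 5: correct position 1: c_1 = r_1 − e = 4 − 7 ≡ 8 (mod 11). Hence c = [8, 7, 3, 1, 2].
  Check: interpolating c through the α_i gives m(x) = 10 + 4·x (degree < 2) with m(α_i) = c_i for every i, so c is indeed a codeword.


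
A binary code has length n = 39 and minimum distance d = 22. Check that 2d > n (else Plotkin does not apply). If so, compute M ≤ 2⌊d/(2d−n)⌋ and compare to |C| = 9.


Plotkin bound M ≤ 8; given |C| = 9 > bound (violated).

Check applicability: 2d = 44, n = 39.
2d − n = 5 > 0, so Plotkin applies.
Compute d/(2d−n) = 22/5 ≈ 4.4000.
⌊d/(2d−n)⌋ = 4.
Plotkin bound: M ≤ 2·4 = 8.
Given |C| = 9, check: VIOLATED.
This |C| is above the Plotkin bound, so no binary code with n = 39, d = 22 and 9 codewords exists.


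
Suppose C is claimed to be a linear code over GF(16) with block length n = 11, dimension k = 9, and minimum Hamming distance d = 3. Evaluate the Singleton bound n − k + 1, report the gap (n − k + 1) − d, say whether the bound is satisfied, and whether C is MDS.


Singleton RHS = n − k + 1 = 3, slack = 0, bound satisfied, MDS.

Singleton bound: d ≤ n − k + 1.
Here n = 11, k = 9, so n − k + 1 = 3.
Given d = 3, check d ≤ 3: YES.
Slack = (n − k + 1) − d = 0.
The code is MDS (slack = 0).
Description: the claimed parameters are [11, 9, 3]_16; such a code would be MDS (meets Singleton bound).


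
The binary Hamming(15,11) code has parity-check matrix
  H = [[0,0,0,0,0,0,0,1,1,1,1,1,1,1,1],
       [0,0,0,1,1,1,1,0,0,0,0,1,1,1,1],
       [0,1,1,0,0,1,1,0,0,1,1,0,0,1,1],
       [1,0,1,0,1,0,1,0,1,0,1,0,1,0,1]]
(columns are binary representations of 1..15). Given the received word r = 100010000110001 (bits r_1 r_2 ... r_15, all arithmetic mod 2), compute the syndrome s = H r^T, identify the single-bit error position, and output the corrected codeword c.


s = (1, 0, 1, 0)^T, error position = 10, corrected codeword c = 100010000010001

Compute s = H r^T mod 2 one row at a time:
  s_1 = 0 + 0 + 1 + 1 + 0 + 0 + 0 + 1 = 3 ≡ 1 (mod 2).
  s_2 = 0 + 1 + 0 + 0 + 0 + 0 + 0 + 1 = 2 ≡ 0 (mod 2).
  s_3 = 0 + 0 + 0 + 0 + 1 + 1 + 0 + 1 = 3 ≡ 1 (mod 2).
  s_4 = 1 + 0 + 1 + 0 + 0 + 1 + 0 + 1 = 4 ≡ 0 (mod 2).
s = (1, 0, 1, 0)^T — this equals column 10 of H (binary 1010), so error is at position 10.
Correct: flip bit 10 of r = 100010000110001 to get c = 100010000010001.


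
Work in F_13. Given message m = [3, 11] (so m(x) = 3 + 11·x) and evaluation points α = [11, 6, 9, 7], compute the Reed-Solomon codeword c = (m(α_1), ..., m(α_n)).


c = [7, 4, 11, 2]

Message polynomial: m(x) = 3 + 11·x (mod 13).
For each evaluation point α_i, compute m(α_i) mod 13:
  α_1 = 11: Horner steps 11 → 7, so m(11) = 7.
  α_2 = 6: Horner steps 11 → 4, so m(6) = 4.
  α_3 = 9: Horner steps 11 → 11, so m(9) = 11.
  α_4 = 7: Horner steps 11 → 2, so m(7) = 2.
Codeword c = [7, 4, 11, 2] ∈ F_13^4.


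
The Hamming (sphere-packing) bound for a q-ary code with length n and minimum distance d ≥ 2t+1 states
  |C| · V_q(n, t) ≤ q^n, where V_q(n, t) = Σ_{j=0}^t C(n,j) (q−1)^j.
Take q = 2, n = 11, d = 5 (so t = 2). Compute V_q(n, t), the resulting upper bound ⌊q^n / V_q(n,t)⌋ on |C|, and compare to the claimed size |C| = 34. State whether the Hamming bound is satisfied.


V_q(n, t) = 67, q^n = 2048, Hamming bound = 30, |C| = 34 > bound (violated).

Step 1: Compute V_q(n, t) = Σ_{j=0}^2 C(n, j) (q−1)^j.
  j = 0: C(11,0)·(1)^0 = 1·1 = 1.
  j = 1: C(11,1)·(1)^1 = 11·1 = 11.
  j = 2: C(11,2)·(1)^2 = 55·1 = 55.
  V_q(n, t) = 1 + 11 + 55 = 67.
Step 2: q^n = 2^11 = 2048.
Step 3: Hamming bound ⌊q^n / V_q(n,t)⌋ = ⌊2048/67⌋ = 30.
Step 4: Compare |C| = 34 to 30: violated.
The claimed |C| lies above the Hamming bound, so no 2-ary code of length 11 with d ≥ 5 can have 34 codewords.


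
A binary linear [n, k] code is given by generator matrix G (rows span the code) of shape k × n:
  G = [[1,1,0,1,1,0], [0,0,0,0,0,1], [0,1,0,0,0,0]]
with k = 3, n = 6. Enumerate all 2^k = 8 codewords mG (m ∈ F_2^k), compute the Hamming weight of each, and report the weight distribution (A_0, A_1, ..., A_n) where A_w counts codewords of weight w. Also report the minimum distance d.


Weight distribution: A_0 = 1, A_1 = 2, A_2 = 1, A_3 = 1, A_4 = 2, A_5 = 1. Minimum distance d = 1.

Enumerate all 2^3 = 8 messages m ∈ F_2^3.
For each, compute codeword c = mG in F_2^6, then tally its weight.
  m = 000 → c = 000000, weight = 0.
  m = 100 → c = 110110, weight = 4.
  m = 010 → c = 000001, weight = 1.
  m = 110 → c = 110111, weight = 5.
  m = 001 → c = 010000, weight = 1.
  m = 101 → c = 100110, weight = 3.
  m = 011 → c = 010001, weight = 2.
  m = 111 → c = 100111, weight = 4.
Tally weights:
  weight 0: 1 codewords.
  weight 1: 2 codewords.
  weight 2: 1 codewords.
  weight 3: 1 codewords.
  weight 4: 2 codewords.
  weight 5: 1 codewords.
Minimum distance d = smallest w > 0 with A_w > 0 = 1.
Sanity: Σ A_w = 8 = 2^3 = 8 ✓.


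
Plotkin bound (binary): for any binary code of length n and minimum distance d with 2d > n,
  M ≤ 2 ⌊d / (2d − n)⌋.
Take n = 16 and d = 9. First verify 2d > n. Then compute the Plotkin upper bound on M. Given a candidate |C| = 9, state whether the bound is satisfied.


Plotkin bound M ≤ 8; given |C| = 9 > bound (violated).

Check applicability: 2d = 18, n = 16.
2d − n = 2 > 0, so Plotkin applies.
Compute d/(2d−n) = 9/2 ≈ 4.5000.
⌊d/(2d−n)⌋ = 4.
Plotkin bound: M ≤ 2·4 = 8.
Given |C| = 9, check: VIOLATED.
This |C| is above the Plotkin bound, so no binary code with n = 16, d = 9 and 9 codewords exists.


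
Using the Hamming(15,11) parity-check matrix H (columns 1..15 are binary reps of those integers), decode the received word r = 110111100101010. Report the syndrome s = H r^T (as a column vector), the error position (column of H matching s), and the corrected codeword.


s = (1, 0, 1, 1)^T, error position = 11, corrected codeword c = 110111100111010

Compute s = H r^T mod 2 one row at a time:
  s_1 = 0 + 0 + 1 + 0 + 1 + 0 + 1 + 0 = 3 ≡ 1 (mod 2).
  s_2 = 1 + 1 + 1 + 1 + 1 + 0 + 1 + 0 = 6 ≡ 0 (mod 2).
  s_3 = 1 + 0 + 1 + 1 + 1 + 0 + 1 + 0 = 5 ≡ 1 (mod 2).
  s_4 = 1 + 0 + 1 + 1 + 0 + 0 + 0 + 0 = 3 ≡ 1 (mod 2).
s = (1, 0, 1, 1)^T — this equals column 11 of H (binary 1011), so error is at position 11.
Correct: flip bit 11 of r = 110111100101010 to get c = 110111100111010.


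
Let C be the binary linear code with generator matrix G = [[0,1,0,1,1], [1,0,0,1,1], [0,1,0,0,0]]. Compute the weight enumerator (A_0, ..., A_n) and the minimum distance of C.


Weight distribution: A_0 = 1, A_1 = 2, A_2 = 2, A_3 = 2, A_4 = 1. Minimum distance d = 1.

Enumerate all 2^3 = 8 messages m ∈ F_2^3.
For each, compute codeword c = mG in F_2^5, then tally its weight.
  m = 000 → c = 00000, weight = 0.
  m = 100 → c = 01011, weight = 3.
  m = 010 → c = 10011, weight = 3.
  m = 110 → c = 11000, weight = 2.
  m = 001 → c = 01000, weight = 1.
  m = 101 → c = 00011, weight = 2.
  m = 011 → c = 11011, weight = 4.
  m = 111 → c = 10000, weight = 1.
Tally weights:
  weight 0: 1 codewords.
  weight 1: 2 codewords.
  weight 2: 2 codewords.
  weight 3: 2 codewords.
  weight 4: 1 codewords.
Minimum distance d = smallest w > 0 with A_w > 0 = 1.
Sanity: Σ A_w = 8 = 2^3 = 8 ✓.


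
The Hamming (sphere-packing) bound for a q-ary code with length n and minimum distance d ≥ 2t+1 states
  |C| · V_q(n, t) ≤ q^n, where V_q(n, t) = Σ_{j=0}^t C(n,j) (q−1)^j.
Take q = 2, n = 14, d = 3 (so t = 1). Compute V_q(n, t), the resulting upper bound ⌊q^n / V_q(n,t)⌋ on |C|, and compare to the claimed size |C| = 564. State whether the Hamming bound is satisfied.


V_q(n, t) = 15, q^n = 16384, Hamming bound = 1092, |C| = 564 ≤ bound (satisfied).

Step 1: Compute V_q(n, t) = Σ_{j=0}^1 C(n, j) (q−1)^j.
  j = 0: C(14,0)·(1)^0 = 1·1 = 1.
  j = 1: C(14,1)·(1)^1 = 14·1 = 14.
  V_q(n, t) = 1 + 14 = 15.
Step 2: q^n = 2^14 = 16384.
Step 3: Hamming bound ⌊q^n / V_q(n,t)⌋ = ⌊16384/15⌋ = 1092.
Step 4: Compare |C| = 564 to 1092: satisfied.
The claimed |C| lies below the Hamming bound.


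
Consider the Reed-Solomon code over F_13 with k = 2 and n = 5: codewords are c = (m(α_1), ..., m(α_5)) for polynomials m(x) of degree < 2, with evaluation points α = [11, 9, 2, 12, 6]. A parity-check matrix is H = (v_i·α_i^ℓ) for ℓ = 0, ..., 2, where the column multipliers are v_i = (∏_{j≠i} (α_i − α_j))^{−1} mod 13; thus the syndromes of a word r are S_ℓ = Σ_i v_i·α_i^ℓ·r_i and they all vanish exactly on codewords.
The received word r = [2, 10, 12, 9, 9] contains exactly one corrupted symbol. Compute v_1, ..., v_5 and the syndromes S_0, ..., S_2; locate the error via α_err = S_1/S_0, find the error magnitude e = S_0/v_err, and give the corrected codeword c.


S = (1, 12, 1), error at position 4, error magnitude e = 11, c = [2, 10, 12, 11, 9].

Step 1: column multipliers v_i = (∏_{j≠i}(α_i − α_j))^{−1} mod 13.
  i = 1 (α = 11): (11−9)(11−2)(11−12)(11−6) = 2·9·(−1)·5 = −90 ≡ 1, so v_1 = 1^{−1} = 1 (mod 13).
  i = 2 (α = 9): (9−11)(9−2)(9−12)(9−6) = (−2)·7·(−3)·3 = 126 ≡ 9, so v_2 = 9^{−1} = 3 (mod 13).
  i = 3 (α = 2): (2−11)(2−9)(2−12)(2−6) = (−9)·(−7)·(−10)·(−4) = 2520 ≡ 11, so v_3 = 11^{−1} = 6 (mod 13).
  i = 4 (α = 12): (12−11)(12−9)(12−2)(12−6) = 1·3·10·6 = 180 ≡ 11, so v_4 = 11^{−1} = 6 (mod 13).
  i = 5 (α = 6): (6−11)(6−9)(6−2)(6−12) = (−5)·(−3)·4·(−6) = −360 ≡ 4, so v_5 = 4^{−1} = 10 (mod 13).
  v = [1, 3, 6, 6, 10].
Step 2: syndromes of r = [2, 10, 12, 9, 9] (all sums mod 13).
  S_0 = Σ v_i r_i = 1·2 + 3·10 + 6·12 + 6·9 + 10·9 = 248 ≡ 1.
  S_1 = Σ v_i α_i r_i = 1·11·2 + 3·9·10 + 6·2·12 + 6·12·9 + 10·6·9 = 1624 ≡ 12.
  α_i^2 mod 13 = [4, 3, 4, 1, 10].
  S_2 = Σ v_i α_i^2 r_i = 1·4·2 + 3·3·10 + 6·4·12 + 6·1·9 + 10·10·9 = 1340 ≡ 1.
  S = (1, 12, 1) ≠ 0, so r is not a codeword (an error is present).
Step 3: locate the error. For a single error e at position i, S_ℓ = v_i·e·α_i^ℓ, so α_err = S_1/S_0.
  S_0^{−1} = 1^{−1} = 1 (mod 13), so α_err = 12·1 = 12 ≡ 12 = α_4. Error position i = 4.
  Consistency check: S_2/S_1 = 1·12 = 12 ≡ 12 = α_err ✓ (single-error assumption holds).
Step 4: error magnitude e = S_0/v_4 = S_0·∏_{j≠4}(α_4 − α_j) = 1·11 = 11 ≡ 11 (mod 13).
Step 5: correct position 4: c_4 = r_4 − e = 9 − 11 ≡ 11 (mod 13). Hence c = [2, 10, 12, 11, 9].
  Check: interpolating c through the α_i gives m(x) = 7 + 9·x (degree < 2) with m(α_i) = c_i for every i, so c is indeed a codeword.


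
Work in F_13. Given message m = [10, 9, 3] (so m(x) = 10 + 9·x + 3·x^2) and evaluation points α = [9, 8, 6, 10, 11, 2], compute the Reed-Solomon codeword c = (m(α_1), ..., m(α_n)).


c = [9, 1, 3, 10, 4, 1]

Message polynomial: m(x) = 10 + 9·x + 3·x^2 (mod 13).
For each evaluation point α_i, compute m(α_i) mod 13:
  α_1 = 9: Horner steps 3 → 10 → 9, so m(9) = 9.
  α_2 = 8: Horner steps 3 → 7 → 1, so m(8) = 1.
  α_3 = 6: Horner steps 3 → 1 → 3, so m(6) = 3.
  α_4 = 10: Horner steps 3 → 0 → 10, so m(10) = 10.
  α_5 = 11: Horner steps 3 → 3 → 4, so m(11) = 4.
  α_6 = 2: Horner steps 3 → 2 → 1, so m(2) = 1.
Codeword c = [9, 1, 3, 10, 4, 1] ∈ F_13^6.


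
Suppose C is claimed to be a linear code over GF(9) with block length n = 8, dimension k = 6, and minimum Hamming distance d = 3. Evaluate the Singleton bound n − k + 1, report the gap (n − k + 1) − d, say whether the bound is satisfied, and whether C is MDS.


Singleton RHS = n − k + 1 = 3, slack = 0, bound satisfied, MDS.

Singleton bound: d ≤ n − k + 1.
Here n = 8, k = 6, so n − k + 1 = 3.
Given d = 3, check d ≤ 3: YES.
Slack = (n − k + 1) − d = 0.
The code is MDS (slack = 0).
Description: the claimed parameters are [8, 6, 3]_9; such a code would be MDS (meets Singleton bound).


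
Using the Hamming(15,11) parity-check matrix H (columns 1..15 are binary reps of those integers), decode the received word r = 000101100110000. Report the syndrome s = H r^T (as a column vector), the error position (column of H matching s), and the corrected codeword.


s = (0, 1, 0, 0)^T, error position = 4, corrected codeword c = 000001100110000

Compute s = H r^T mod 2 one row at a time:
  s_1 = 0 + 0 + 1 + 1 + 0 + 0 + 0 + 0 = 2 ≡ 0 (mod 2).
  s_2 = 1 + 0 + 1 + 1 + 0 + 0 + 0 + 0 = 3 ≡ 1 (mod 2).
  s_3 = 0 + 0 + 1 + 1 + 1 + 1 + 0 + 0 = 4 ≡ 0 (mod 2).
  s_4 = 0 + 0 + 0 + 1 + 0 + 1 + 0 + 0 = 2 ≡ 0 (mod 2).
s = (0, 1, 0, 0)^T — this equals column 4 of H (binary 0100), so error is at position 4.
Correct: flip bit 4 of r = 000101100110000 to get c = 000001100110000.


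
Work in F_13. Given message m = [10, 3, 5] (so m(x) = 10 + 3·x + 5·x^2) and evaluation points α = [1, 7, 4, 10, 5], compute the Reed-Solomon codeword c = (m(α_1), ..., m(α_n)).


c = [5, 3, 11, 7, 7]

Message polynomial: m(x) = 10 + 3·x + 5·x^2 (mod 13).
For each evaluation point α_i, compute m(α_i) mod 13:
  α_1 = 1: Horner steps 5 → 8 → 5, so m(1) = 5.
  α_2 = 7: Horner steps 5 → 12 → 3, so m(7) = 3.
  α_3 = 4: Horner steps 5 → 10 → 11, so m(4) = 11.
  α_4 = 10: Horner steps 5 → 1 → 7, so m(10) = 7.
  α_5 = 5: Horner steps 5 → 2 → 7, so m(5) = 7.
Codeword c = [5, 3, 11, 7, 7] ∈ F_13^5.


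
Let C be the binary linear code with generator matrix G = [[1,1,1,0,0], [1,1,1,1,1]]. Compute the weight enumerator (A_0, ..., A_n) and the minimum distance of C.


Weight distribution: A_0 = 1, A_2 = 1, A_3 = 1, A_5 = 1. Minimum distance d = 2.

Enumerate all 2^2 = 4 messages m ∈ F_2^2.
For each, compute codeword c = mG in F_2^5, then tally its weight.
  m = 00 → c = 00000, weight = 0.
  m = 10 → c = 11100, weight = 3.
  m = 01 → c = 11111, weight = 5.
  m = 11 → c = 00011, weight = 2.
Tally weights:
  weight 0: 1 codewords.
  weight 2: 1 codewords.
  weight 3: 1 codewords.
  weight 5: 1 codewords.
Minimum distance d = smallest w > 0 with A_w > 0 = 2.
Sanity: Σ A_w = 4 = 2^2 = 4 ✓.


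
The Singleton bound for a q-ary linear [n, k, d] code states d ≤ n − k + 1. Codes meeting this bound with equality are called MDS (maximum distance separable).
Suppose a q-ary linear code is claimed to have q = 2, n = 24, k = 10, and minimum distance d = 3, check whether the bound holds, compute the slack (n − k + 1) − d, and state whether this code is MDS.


Singleton RHS = n − k + 1 = 15, slack = 12, bound satisfied, not MDS.

Singleton bound: d ≤ n − k + 1.
Here n = 24, k = 10, so n − k + 1 = 15.
Given d = 3, check d ≤ 15: YES.
Slack = (n − k + 1) − d = 12.
The code is NOT MDS (slack = 12 > 0).
Description: the claimed parameters are [24, 10, 3]_2; such a code would be non-MDS.


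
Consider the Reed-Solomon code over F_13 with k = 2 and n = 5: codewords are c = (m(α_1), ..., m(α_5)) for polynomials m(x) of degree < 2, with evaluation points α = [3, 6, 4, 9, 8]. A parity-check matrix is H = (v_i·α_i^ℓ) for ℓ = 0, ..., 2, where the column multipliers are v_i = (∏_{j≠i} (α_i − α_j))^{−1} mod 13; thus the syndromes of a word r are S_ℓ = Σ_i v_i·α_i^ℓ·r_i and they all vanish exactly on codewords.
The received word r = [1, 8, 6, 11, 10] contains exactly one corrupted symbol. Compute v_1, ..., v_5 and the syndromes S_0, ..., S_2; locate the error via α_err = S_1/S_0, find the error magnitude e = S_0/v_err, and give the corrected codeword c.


S = (4, 12, 10), error at position 1, error magnitude e = 9, c = [5, 8, 6, 11, 10].

Step 1: column multipliers v_i = (∏_{j≠i}(α_i − α_j))^{−1} mod 13.
  i = 1 (α = 3): (3−6)(3−4)(3−9)(3−8) = (−3)·(−1)·(−6)·(−5) = 90 ≡ 12, so v_1 = 12^{−1} = 12 (mod 13).
  i = 2 (α = 6): (6−3)(6−4)(6−9)(6−8) = 3·2·(−3)·(−2) = 36 ≡ 10, so v_2 = 10^{−1} = 4 (mod 13).
  i = 3 (α = 4): (4−3)(4−6)(4−9)(4−8) = 1·(−2)·(−5)·(−4) = −40 ≡ 12, so v_3 = 12^{−1} = 12 (mod 13).
  i = 4 (α = 9): (9−3)(9−6)(9−4)(9−8) = 6·3·5·1 = 90 ≡ 12, so v_4 = 12^{−1} = 12 (mod 13).
  i = 5 (α = 8): (8−3)(8−6)(8−4)(8−9) = 5·2·4·(−1) = −40 ≡ 12, so v_5 = 12^{−1} = 12 (mod 13).
  v = [12, 4, 12, 12, 12].
Step 2: syndromes of r = [1, 8, 6, 11, 10] (all sums mod 13).
  S_0 = Σ v_i r_i = 12·1 + 4·8 + 12·6 + 12·11 + 12·10 = 368 ≡ 4.
  S_1 = Σ v_i α_i r_i = 12·3·1 + 4·6·8 + 12·4·6 + 12·9·11 + 12·8·10 = 2664 ≡ 12.
  α_i^2 mod 13 = [9, 10, 3, 3, 12].
  S_2 = Σ v_i α_i^2 r_i = 12·9·1 + 4·10·8 + 12·3·6 + 12·3·11 + 12·12·10 = 2480 ≡ 10.
  S = (4, 12, 10) ≠ 0, so r is not a codeword (an error is present).
Step 3: locate the error. For a single error e at position i, S_ℓ = v_i·e·α_i^ℓ, so α_err = S_1/S_0.
  S_0^{−1} = 4^{−1} = 10 (mod 13), so α_err = 12·10 = 120 ≡ 3 = α_1. Error position i = 1.
  Consistency check: S_2/S_1 = 10·12 = 120 ≡ 3 = α_err ✓ (single-error assumption holds).
Step 4: error magnitude e = S_0/v_1 = S_0·∏_{j≠1}(α_1 − α_j) = 4·12 = 48 ≡ 9 (mod 13).
Step 5: correct position 1: c_1 = r_1 − e = 1 − 9 ≡ 5 (mod 13). Hence c = [5, 8, 6, 11, 10].
  Check: interpolating c through the α_i gives m(x) = 2 + 1·x (degree < 2) with m(α_i) = c_i for every i, so c is indeed a codeword.


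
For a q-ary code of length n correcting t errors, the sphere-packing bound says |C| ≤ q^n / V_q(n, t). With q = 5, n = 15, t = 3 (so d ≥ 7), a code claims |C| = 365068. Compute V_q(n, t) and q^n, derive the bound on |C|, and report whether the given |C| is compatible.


V_q(n, t) = 30861, q^n = 30517578125, Hamming bound = 988871, |C| = 365068 ≤ bound (satisfied).

Step 1: Compute V_q(n, t) = Σ_{j=0}^3 C(n, j) (q−1)^j.
  j = 0: C(15,0)·(4)^0 = 1·1 = 1.
  j = 1: C(15,1)·(4)^1 = 15·4 = 60.
  j = 2: C(15,2)·(4)^2 = 105·16 = 1680.
  j = 3: C(15,3)·(4)^3 = 455·64 = 29120.
  V_q(n, t) = 1 + 60 + 1680 + 29120 = 30861.
Step 2: q^n = 5^15 = 30517578125.
Step 3: Hamming bound ⌊q^n / V_q(n,t)⌋ = ⌊30517578125/30861⌋ = 988871.
Step 4: Compare |C| = 365068 to 988871: satisfied.
The claimed |C| lies below the Hamming bound.


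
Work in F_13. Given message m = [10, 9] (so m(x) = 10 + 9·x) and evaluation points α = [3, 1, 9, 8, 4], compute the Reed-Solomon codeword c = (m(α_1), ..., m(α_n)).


c = [11, 6, 0, 4, 7]

Message polynomial: m(x) = 10 + 9·x (mod 13).
For each evaluation point α_i, compute m(α_i) mod 13:
  α_1 = 3: Horner steps 9 → 11, so m(3) = 11.
  α_2 = 1: Horner steps 9 → 6, so m(1) = 6.
  α_3 = 9: Horner steps 9 → 0, so m(9) = 0.
  α_4 = 8: Horner steps 9 → 4, so m(8) = 4.
  α_5 = 4: Horner steps 9 → 7, so m(4) = 7.
Codeword c = [11, 6, 0, 4, 7] ∈ F_13^5.


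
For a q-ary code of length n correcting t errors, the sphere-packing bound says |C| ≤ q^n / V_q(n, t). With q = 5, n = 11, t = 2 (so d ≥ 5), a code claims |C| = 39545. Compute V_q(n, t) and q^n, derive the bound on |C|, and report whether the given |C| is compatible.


V_q(n, t) = 925, q^n = 48828125, Hamming bound = 52787, |C| = 39545 ≤ bound (satisfied).

Step 1: Compute V_q(n, t) = Σ_{j=0}^2 C(n, j) (q−1)^j.
  j = 0: C(11,0)·(4)^0 = 1·1 = 1.
  j = 1: C(11,1)·(4)^1 = 11·4 = 44.
  j = 2: C(11,2)·(4)^2 = 55·16 = 880.
  V_q(n, t) = 1 + 44 + 880 = 925.
Step 2: q^n = 5^11 = 48828125.
Step 3: Hamming bound ⌊q^n / V_q(n,t)⌋ = ⌊48828125/925⌋ = 52787.
Step 4: Compare |C| = 39545 to 52787: satisfied.
The claimed |C| lies below the Hamming bound.


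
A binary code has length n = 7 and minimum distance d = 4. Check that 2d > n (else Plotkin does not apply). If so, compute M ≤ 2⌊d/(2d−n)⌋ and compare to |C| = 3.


Plotkin bound M ≤ 8; given |C| = 3 ≤ bound (satisfied).

Check applicability: 2d = 8, n = 7.
2d − n = 1 > 0, so Plotkin applies.
Compute d/(2d−n) = 4/1 ≈ 4.0000.
⌊d/(2d−n)⌋ = 4.
Plotkin bound: M ≤ 2·4 = 8.
Given |C| = 3, check: satisfied.
This |C| is below the Plotkin bound.


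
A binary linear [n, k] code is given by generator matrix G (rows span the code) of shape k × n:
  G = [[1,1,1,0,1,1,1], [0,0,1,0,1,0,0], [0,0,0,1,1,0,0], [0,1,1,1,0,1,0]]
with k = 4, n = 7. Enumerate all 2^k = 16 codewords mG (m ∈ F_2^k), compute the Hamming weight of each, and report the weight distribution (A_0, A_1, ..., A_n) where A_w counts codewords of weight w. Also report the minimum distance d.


Weight distribution: A_0 = 1, A_2 = 5, A_4 = 7, A_6 = 3. Minimum distance d = 2.

Enumerate all 2^4 = 16 messages m ∈ F_2^4.
For each, compute codeword c = mG in F_2^7, then tally its weight.
  m = 0000 → c = 0000000, weight = 0.
  m = 1000 → c = 1110111, weight = 6.
  m = 0100 → c = 0010100, weight = 2.
  m = 1100 → c = 1100011, weight = 4.
  m = 0010 → c = 0001100, weight = 2.
  m = 1010 → c = 1111011, weight = 6.
  m = 0110 → c = 0011000, weight = 2.
  m = 1110 → c = 1101111, weight = 6.
  m = 0001 → c = 0111010, weight = 4.
  m = 1001 → c = 1001101, weight = 4.
  m = 0101 → c = 0101110, weight = 4.
  m = 1101 → c = 1011001, weight = 4.
  m = 0011 → c = 0110110, weight = 4.
  m = 1011 → c = 1000001, weight = 2.
  m = 0111 → c = 0100010, weight = 2.
  m = 1111 → c = 1010101, weight = 4.
Tally weights:
  weight 0: 1 codewords.
  weight 2: 5 codewords.
  weight 4: 7 codewords.
  weight 6: 3 codewords.
Minimum distance d = smallest w > 0 with A_w > 0 = 2.
Sanity: Σ A_w = 16 = 2^4 = 16 ✓.


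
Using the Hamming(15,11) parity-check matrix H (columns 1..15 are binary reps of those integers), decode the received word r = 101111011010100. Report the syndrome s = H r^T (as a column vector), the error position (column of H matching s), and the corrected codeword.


s = (0, 0, 1, 0)^T, error position = 2, corrected codeword c = 111111011010100

Compute s = H r^T mod 2 one row at a time:
  s_1 = 1 + 1 + 0 + 1 + 0 + 1 + 0 + 0 = 4 ≡ 0 (mod 2).
  s_2 = 1 + 1 + 1 + 0 + 0 + 1 + 0 + 0 = 4 ≡ 0 (mod 2).
  s_3 = 0 + 1 + 1 + 0 + 0 + 1 + 0 + 0 = 3 ≡ 1 (mod 2).
  s_4 = 1 + 1 + 1 + 0 + 1 + 1 + 1 + 0 = 6 ≡ 0 (mod 2).
s = (0, 0, 1, 0)^T — this equals column 2 of H (binary 0010), so error is at position 2.
Correct: flip bit 2 of r = 101111011010100 to get c = 111111011010100.


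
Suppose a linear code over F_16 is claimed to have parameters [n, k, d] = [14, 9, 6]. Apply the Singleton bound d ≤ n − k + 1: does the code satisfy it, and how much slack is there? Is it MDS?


Singleton RHS = n − k + 1 = 6, slack = 0, bound satisfied, MDS.

Singleton bound: d ≤ n − k + 1.
Here n = 14, k = 9, so n − k + 1 = 6.
Given d = 6, check d ≤ 6: YES.
Slack = (n − k + 1) − d = 0.
The code is MDS (slack = 0).
Description: the claimed parameters are [14, 9, 6]_16; such a code would be MDS (meets Singleton bound).


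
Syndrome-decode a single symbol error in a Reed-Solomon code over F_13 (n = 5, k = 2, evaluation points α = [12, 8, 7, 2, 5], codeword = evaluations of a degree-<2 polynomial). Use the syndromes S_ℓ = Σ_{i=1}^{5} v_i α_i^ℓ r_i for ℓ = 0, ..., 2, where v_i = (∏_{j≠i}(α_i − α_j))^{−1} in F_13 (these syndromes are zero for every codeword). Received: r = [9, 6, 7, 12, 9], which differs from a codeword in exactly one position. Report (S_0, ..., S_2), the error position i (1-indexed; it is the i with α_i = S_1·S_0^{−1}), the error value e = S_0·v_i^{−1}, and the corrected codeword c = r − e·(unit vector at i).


S = (8, 5, 8), error at position 1, error magnitude e = 7, c = [2, 6, 7, 12, 9].

Step 1: column multipliers v_i = (∏_{j≠i}(α_i − α_j))^{−1} mod 13.
  i = 1 (α = 12): (12−8)(12−7)(12−2)(12−5) = 4·5·10·7 = 1400 ≡ 9, so v_1 = 9^{−1} = 3 (mod 13).
  i = 2 (α = 8): (8−12)(8−7)(8−2)(8−5) = (−4)·1·6·3 = −72 ≡ 6, so v_2 = 6^{−1} = 11 (mod 13).
  i = 3 (α = 7): (7−12)(7−8)(7−2)(7−5) = (−5)·(−1)·5·2 = 50 ≡ 11, so v_3 = 11^{−1} = 6 (mod 13).
  i = 4 (α = 2): (2−12)(2−8)(2−7)(2−5) = (−10)·(−6)·(−5)·(−3) = 900 ≡ 3, so v_4 = 3^{−1} = 9 (mod 13).
  i = 5 (α = 5): (5−12)(5−8)(5−7)(5−2) = (−7)·(−3)·(−2)·3 = −126 ≡ 4, so v_5 = 4^{−1} = 10 (mod 13).
  v = [3, 11, 6, 9, 10].
Step 2: syndromes of r = [9, 6, 7, 12, 9] (all sums mod 13).
  S_0 = Σ v_i r_i = 3·9 + 11·6 + 6·7 + 9·12 + 10·9 = 333 ≡ 8.
  S_1 = Σ v_i α_i r_i = 3·12·9 + 11·8·6 + 6·7·7 + 9·2·12 + 10·5·9 = 1812 ≡ 5.
  α_i^2 mod 13 = [1, 12, 10, 4, 12].
  S_2 = Σ v_i α_i^2 r_i = 3·1·9 + 11·12·6 + 6·10·7 + 9·4·12 + 10·12·9 = 2751 ≡ 8.
  S = (8, 5, 8) ≠ 0, so r is not a codeword (an error is present).
Step 3: locate the error. For a single error e at position i, S_ℓ = v_i·e·α_i^ℓ, so α_err = S_1/S_0.
  S_0^{−1} = 8^{−1} = 5 (mod 13), so α_err = 5·5 = 25 ≡ 12 = α_1. Error position i = 1.
  Consistency check: S_2/S_1 = 8·8 = 64 ≡ 12 = α_err ✓ (single-error assumption holds).
Step 4: error magnitude e = S_0/v_1 = S_0·∏_{j≠1}(α_1 − α_j) = 8·9 = 72 ≡ 7 (mod 13).
Step 5: correct position 1: c_1 = r_1 − e = 9 − 7 ≡ 2 (mod 13). Hence c = [2, 6, 7, 12, 9].
  Check: interpolating c through the α_i gives m(x) = 1 + 12·x (degree < 2) with m(α_i) = c_i for every i, so c is indeed a codeword.
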